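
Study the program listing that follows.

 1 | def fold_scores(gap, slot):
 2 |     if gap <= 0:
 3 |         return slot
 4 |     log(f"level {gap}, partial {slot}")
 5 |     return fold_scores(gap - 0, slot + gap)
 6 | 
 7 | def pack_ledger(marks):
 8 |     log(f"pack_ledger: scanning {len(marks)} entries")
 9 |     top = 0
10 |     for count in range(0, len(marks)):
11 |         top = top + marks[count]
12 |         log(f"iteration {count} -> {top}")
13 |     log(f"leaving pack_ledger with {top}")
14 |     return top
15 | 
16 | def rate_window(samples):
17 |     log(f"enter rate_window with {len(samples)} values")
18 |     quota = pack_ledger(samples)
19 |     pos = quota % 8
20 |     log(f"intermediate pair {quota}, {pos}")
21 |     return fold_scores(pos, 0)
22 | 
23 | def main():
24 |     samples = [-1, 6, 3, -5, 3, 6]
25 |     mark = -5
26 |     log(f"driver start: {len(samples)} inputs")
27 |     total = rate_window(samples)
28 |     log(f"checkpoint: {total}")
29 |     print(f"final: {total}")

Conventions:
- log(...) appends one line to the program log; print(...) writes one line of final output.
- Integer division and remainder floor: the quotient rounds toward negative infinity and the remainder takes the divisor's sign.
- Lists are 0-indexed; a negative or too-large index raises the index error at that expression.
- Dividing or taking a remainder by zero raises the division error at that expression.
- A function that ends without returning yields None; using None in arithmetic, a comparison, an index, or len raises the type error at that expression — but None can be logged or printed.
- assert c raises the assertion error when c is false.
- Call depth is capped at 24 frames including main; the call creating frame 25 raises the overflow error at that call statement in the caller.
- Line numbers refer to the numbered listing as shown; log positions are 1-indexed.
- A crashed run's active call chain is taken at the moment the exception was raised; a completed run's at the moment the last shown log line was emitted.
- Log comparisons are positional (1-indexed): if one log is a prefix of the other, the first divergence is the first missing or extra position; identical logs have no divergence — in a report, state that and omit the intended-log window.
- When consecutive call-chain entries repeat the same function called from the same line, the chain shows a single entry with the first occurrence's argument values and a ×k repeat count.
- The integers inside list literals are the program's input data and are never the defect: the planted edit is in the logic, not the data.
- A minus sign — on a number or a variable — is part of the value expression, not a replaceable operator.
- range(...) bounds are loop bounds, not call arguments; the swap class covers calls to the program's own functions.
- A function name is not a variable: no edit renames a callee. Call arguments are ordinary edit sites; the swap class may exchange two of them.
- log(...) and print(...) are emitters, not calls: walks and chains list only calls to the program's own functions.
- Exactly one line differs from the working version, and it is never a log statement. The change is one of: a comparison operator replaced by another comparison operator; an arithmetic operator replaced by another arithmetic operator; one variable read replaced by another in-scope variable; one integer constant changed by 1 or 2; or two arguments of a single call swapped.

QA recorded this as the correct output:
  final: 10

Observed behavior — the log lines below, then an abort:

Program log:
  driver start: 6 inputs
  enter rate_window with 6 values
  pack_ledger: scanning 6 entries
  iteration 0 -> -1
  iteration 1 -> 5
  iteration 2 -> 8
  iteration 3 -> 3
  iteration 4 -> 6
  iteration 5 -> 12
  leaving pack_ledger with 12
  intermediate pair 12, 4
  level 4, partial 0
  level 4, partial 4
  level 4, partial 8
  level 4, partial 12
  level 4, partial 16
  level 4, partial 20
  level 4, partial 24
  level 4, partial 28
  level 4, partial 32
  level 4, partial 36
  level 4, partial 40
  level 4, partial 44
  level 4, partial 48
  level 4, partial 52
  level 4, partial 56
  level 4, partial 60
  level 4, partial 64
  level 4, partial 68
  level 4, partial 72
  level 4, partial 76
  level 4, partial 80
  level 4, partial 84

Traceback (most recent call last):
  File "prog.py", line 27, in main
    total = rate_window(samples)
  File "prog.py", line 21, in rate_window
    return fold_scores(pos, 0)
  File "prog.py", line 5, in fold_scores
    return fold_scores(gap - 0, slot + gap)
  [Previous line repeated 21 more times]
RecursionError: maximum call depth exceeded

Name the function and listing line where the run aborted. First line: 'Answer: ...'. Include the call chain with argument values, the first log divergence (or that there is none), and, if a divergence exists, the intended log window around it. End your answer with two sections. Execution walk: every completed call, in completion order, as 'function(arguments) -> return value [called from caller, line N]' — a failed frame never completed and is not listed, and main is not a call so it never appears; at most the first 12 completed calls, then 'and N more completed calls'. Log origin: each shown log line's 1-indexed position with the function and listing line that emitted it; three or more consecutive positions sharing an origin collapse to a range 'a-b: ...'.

Answer: the error was raised in fold_scores, line 5.
Key fact: At log position 13 the runs split — shown 'level 4, partial 4', but the working version logs 'level 3, partial 4'.
Call chain: main -> rate_window([-1, 6, 3, -5, 3, 6]) (called at line 27) -> fold_scores(4, 0) (called at line 21) -> fold_scores(4, 4) (called at line 5) ×21.
First divergence: at position 13 the run shows 'level 4, partial 4' where the working version logs 'level 3, partial 4'.
Intended log window:
  11: intermediate pair 12, 4
  12: level 4, partial 0
  13: level 3, partial 4
  14: level 2, partial 7
Execution walk:
  pack_ledger([-1, 6, 3, -5, 3, 6]) -> 12  [called from rate_window, line 18]
Log origins:
  1: logged in main at line 26
  2: logged in rate_window at line 17
  3: logged in pack_ledger at line 8
  4-9: logged in pack_ledger at line 12
  10: logged in pack_ledger at line 13
  11: logged in rate_window at line 20
  12-33: logged in fold_scores at line 4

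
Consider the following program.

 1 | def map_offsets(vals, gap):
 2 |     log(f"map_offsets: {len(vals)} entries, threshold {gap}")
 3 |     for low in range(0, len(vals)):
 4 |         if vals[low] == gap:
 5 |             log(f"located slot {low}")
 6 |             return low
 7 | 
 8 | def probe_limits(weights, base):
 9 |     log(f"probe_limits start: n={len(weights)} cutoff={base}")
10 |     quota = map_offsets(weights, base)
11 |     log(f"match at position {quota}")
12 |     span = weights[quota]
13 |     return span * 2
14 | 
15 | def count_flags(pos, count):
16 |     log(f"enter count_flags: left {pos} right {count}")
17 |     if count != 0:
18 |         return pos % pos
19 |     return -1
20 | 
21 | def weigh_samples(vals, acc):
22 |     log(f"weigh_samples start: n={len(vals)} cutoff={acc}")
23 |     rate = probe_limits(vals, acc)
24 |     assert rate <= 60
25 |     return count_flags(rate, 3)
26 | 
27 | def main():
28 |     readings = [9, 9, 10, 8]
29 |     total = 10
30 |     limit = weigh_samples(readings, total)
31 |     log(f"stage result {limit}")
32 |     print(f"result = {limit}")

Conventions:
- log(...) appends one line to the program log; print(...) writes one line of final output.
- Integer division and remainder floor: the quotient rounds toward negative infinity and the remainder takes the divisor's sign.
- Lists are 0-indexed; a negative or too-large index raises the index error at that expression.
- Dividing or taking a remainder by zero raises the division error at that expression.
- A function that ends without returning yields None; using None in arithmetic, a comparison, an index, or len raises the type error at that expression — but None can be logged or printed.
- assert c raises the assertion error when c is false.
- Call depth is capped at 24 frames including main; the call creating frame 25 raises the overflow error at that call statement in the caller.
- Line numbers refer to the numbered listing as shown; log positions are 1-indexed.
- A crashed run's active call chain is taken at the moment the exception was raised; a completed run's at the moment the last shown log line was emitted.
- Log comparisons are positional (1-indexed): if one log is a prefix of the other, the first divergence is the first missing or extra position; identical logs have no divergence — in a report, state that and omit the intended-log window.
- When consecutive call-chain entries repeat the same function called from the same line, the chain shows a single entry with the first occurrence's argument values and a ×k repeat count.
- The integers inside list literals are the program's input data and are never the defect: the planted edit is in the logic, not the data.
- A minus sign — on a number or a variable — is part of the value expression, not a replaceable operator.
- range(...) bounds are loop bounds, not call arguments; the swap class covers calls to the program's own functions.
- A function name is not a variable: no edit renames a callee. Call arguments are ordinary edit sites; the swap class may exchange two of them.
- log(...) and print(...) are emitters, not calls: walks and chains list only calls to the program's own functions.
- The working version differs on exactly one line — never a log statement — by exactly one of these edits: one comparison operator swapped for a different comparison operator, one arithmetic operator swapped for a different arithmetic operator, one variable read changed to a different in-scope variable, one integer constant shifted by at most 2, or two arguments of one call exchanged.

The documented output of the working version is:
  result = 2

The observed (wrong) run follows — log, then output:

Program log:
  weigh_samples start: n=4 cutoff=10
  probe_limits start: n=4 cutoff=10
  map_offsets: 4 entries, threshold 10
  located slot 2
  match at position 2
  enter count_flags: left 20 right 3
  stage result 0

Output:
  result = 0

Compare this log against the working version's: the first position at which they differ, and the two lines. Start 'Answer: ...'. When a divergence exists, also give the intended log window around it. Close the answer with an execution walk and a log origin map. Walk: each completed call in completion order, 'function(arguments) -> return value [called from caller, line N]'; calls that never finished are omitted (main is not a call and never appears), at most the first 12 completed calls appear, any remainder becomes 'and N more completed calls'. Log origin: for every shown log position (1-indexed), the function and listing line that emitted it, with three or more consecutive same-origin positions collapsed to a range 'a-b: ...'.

Answer: at position 7 the run shows 'stage result 0' where the working version logs 'stage result 2'.
Intended log window:
  5: match at position 2
  6: enter count_flags: left 20 right 3
  7: stage result 2
Execution walk:
  map_offsets([9, 9, 10, 8], 10) -> 2  [called from probe_limits, line 10]
  probe_limits([9, 9, 10, 8], 10) -> 20  [called from weigh_samples, line 23]
  count_flags(20, 3) -> 0  [called from weigh_samples, line 25]
  weigh_samples([9, 9, 10, 8], 10) -> 0  [called from main, line 30]
Origin of each log line:
  1: emitted by weigh_samples (line 22)
  2: emitted by probe_limits (line 9)
  3: emitted by map_offsets (line 2)
  4: emitted by map_offsets (line 5)
  5: emitted by probe_limits (line 11)
  6: emitted by count_flags (line 16)
  7: emitted by main (line 31)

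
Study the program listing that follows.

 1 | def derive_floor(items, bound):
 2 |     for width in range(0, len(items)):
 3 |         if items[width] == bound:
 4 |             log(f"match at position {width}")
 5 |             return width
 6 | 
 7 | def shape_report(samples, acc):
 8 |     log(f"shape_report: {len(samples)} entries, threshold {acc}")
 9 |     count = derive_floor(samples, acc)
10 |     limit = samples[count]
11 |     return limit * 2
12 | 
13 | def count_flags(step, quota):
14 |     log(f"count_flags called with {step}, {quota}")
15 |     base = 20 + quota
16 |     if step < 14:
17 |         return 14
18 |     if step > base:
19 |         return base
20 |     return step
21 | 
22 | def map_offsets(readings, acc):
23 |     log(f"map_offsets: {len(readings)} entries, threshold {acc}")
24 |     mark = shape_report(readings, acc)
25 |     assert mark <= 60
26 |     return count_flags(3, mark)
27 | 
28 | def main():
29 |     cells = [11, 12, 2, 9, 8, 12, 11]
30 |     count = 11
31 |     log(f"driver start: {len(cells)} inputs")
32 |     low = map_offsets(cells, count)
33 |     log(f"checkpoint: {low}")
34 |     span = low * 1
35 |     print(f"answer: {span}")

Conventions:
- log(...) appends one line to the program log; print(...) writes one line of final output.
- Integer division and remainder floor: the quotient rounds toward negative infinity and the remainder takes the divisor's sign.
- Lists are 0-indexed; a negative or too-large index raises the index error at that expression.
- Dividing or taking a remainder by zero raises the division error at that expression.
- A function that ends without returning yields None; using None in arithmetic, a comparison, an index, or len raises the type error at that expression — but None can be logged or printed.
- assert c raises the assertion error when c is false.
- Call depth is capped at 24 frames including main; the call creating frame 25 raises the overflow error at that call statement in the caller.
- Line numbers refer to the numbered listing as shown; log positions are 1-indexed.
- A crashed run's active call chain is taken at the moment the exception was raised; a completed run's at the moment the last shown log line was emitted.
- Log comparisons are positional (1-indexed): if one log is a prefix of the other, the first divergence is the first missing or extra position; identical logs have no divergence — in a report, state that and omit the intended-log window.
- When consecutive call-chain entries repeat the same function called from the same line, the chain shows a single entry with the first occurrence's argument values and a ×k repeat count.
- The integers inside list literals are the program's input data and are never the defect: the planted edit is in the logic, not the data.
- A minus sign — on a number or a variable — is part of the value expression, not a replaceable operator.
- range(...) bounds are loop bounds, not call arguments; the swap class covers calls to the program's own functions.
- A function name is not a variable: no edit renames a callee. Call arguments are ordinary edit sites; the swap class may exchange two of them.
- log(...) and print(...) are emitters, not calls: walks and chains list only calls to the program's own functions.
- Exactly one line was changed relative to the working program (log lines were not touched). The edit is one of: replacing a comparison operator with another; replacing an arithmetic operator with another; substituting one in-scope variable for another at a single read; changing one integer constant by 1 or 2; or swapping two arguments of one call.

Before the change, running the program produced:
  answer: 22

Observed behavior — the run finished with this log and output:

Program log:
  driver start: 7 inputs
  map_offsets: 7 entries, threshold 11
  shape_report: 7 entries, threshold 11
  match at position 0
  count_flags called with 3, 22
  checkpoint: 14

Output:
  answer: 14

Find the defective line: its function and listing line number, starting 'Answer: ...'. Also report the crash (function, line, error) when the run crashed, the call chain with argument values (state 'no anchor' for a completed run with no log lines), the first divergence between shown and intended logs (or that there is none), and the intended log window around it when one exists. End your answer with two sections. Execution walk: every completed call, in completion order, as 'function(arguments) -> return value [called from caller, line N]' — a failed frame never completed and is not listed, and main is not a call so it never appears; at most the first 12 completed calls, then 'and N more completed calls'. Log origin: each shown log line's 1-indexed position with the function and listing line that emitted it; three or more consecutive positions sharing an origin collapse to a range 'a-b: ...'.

Answer: the defect is in map_offsets at line 26.
Key observation: The log first diverges at position 5: the faulty run prints 'count_flags called with 3, 22' where the working version prints 'count_flags called with 22, 3'.
Call chain: main.
First divergence: at position 5 the run shows 'count_flags called with 3, 22' where the working version logs 'count_flags called with 22, 3'.
Intended log window:
  3: shape_report: 7 entries, threshold 11
  4: match at position 0
  5: count_flags called with 22, 3
  6: checkpoint: 22
Execution walk:
  derive_floor([11, 12, 2, 9, 8, 12, 11], 11) -> 0  [called from shape_report, line 9]
  shape_report([11, 12, 2, 9, 8, 12, 11], 11) -> 22  [called from map_offsets, line 24]
  count_flags(3, 22) -> 14  [called from map_offsets, line 26]
  map_offsets([11, 12, 2, 9, 8, 12, 11], 11) -> 14  [called from main, line 32]
Log origins:
  1: from main, line 31
  2: from map_offsets, line 23
  3: from shape_report, line 8
  4: from derive_floor, line 4
  5: from count_flags, line 14
  6: from main, line 33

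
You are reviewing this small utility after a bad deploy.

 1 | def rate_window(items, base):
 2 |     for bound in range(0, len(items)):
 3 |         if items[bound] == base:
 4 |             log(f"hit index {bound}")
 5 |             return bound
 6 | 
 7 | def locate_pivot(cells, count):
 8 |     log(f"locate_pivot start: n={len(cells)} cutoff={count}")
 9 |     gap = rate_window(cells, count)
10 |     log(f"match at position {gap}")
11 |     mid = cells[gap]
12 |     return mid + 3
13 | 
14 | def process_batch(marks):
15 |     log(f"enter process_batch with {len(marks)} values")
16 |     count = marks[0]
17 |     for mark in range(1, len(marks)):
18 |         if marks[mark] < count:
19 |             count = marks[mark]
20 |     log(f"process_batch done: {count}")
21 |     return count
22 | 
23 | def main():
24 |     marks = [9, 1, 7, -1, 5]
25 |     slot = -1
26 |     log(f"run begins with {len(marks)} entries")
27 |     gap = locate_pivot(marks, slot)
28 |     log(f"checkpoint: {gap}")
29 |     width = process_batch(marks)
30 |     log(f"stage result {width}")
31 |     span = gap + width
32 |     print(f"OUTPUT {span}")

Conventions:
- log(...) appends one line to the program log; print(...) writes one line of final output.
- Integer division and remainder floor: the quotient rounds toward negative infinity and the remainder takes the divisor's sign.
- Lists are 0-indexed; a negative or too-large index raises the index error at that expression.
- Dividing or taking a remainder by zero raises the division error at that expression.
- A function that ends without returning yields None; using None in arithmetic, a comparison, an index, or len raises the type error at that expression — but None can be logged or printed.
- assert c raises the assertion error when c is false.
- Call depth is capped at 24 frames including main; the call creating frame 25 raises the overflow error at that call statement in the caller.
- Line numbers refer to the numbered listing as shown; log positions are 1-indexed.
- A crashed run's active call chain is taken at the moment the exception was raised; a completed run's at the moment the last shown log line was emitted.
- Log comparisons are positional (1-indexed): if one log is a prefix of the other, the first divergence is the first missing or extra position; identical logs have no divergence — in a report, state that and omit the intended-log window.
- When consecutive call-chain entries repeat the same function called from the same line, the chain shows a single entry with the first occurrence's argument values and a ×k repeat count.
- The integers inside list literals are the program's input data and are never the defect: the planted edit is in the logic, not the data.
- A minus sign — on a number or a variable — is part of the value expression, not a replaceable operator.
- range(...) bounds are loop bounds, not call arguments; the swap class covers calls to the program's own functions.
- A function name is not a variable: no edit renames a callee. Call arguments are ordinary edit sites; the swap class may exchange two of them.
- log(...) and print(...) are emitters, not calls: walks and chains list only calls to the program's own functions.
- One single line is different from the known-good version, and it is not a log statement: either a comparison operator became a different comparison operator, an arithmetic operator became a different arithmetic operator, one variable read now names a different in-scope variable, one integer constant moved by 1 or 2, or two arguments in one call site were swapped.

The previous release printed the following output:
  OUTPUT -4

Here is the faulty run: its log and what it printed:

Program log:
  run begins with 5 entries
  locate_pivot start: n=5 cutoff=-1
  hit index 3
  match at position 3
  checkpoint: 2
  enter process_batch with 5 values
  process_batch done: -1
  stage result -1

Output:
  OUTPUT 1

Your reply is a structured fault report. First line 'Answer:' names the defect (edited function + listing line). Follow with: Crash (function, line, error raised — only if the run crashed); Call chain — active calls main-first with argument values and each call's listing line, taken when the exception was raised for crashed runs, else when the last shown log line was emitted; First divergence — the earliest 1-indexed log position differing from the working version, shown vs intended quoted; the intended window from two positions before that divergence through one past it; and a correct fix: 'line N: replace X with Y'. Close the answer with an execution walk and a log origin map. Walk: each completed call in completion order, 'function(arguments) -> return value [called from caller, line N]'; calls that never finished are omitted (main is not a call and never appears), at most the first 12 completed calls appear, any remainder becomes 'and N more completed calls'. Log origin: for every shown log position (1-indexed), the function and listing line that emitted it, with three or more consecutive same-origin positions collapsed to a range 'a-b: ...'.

Answer: the defect is in locate_pivot at line 12.
Core observation: At log position 5 the runs split — shown 'checkpoint: 2', but the working version logs 'checkpoint: -3'.
Call chain: main.
First divergence: position 5 — shown 'checkpoint: 2', intended 'checkpoint: -3'.
Intended log window:
  3: hit index 3
  4: match at position 3
  5: checkpoint: -3
  6: enter process_batch with 5 values
Execution walk:
  rate_window([9, 1, 7, -1, 5], -1) -> 3  [called from locate_pivot, line 9]
  locate_pivot([9, 1, 7, -1, 5], -1) -> 2  [called from main, line 27]
  process_batch([9, 1, 7, -1, 5]) -> -1  [called from main, line 29]
Origin of each log line:
  1: logged in main at line 26
  2: logged in locate_pivot at line 8
  3: logged in rate_window at line 4
  4: logged in locate_pivot at line 10
  5: logged in main at line 28
  6: logged in process_batch at line 15
  7: logged in process_batch at line 20
  8: logged in main at line 30
A correct fix: line 12: replace `+` with `*`.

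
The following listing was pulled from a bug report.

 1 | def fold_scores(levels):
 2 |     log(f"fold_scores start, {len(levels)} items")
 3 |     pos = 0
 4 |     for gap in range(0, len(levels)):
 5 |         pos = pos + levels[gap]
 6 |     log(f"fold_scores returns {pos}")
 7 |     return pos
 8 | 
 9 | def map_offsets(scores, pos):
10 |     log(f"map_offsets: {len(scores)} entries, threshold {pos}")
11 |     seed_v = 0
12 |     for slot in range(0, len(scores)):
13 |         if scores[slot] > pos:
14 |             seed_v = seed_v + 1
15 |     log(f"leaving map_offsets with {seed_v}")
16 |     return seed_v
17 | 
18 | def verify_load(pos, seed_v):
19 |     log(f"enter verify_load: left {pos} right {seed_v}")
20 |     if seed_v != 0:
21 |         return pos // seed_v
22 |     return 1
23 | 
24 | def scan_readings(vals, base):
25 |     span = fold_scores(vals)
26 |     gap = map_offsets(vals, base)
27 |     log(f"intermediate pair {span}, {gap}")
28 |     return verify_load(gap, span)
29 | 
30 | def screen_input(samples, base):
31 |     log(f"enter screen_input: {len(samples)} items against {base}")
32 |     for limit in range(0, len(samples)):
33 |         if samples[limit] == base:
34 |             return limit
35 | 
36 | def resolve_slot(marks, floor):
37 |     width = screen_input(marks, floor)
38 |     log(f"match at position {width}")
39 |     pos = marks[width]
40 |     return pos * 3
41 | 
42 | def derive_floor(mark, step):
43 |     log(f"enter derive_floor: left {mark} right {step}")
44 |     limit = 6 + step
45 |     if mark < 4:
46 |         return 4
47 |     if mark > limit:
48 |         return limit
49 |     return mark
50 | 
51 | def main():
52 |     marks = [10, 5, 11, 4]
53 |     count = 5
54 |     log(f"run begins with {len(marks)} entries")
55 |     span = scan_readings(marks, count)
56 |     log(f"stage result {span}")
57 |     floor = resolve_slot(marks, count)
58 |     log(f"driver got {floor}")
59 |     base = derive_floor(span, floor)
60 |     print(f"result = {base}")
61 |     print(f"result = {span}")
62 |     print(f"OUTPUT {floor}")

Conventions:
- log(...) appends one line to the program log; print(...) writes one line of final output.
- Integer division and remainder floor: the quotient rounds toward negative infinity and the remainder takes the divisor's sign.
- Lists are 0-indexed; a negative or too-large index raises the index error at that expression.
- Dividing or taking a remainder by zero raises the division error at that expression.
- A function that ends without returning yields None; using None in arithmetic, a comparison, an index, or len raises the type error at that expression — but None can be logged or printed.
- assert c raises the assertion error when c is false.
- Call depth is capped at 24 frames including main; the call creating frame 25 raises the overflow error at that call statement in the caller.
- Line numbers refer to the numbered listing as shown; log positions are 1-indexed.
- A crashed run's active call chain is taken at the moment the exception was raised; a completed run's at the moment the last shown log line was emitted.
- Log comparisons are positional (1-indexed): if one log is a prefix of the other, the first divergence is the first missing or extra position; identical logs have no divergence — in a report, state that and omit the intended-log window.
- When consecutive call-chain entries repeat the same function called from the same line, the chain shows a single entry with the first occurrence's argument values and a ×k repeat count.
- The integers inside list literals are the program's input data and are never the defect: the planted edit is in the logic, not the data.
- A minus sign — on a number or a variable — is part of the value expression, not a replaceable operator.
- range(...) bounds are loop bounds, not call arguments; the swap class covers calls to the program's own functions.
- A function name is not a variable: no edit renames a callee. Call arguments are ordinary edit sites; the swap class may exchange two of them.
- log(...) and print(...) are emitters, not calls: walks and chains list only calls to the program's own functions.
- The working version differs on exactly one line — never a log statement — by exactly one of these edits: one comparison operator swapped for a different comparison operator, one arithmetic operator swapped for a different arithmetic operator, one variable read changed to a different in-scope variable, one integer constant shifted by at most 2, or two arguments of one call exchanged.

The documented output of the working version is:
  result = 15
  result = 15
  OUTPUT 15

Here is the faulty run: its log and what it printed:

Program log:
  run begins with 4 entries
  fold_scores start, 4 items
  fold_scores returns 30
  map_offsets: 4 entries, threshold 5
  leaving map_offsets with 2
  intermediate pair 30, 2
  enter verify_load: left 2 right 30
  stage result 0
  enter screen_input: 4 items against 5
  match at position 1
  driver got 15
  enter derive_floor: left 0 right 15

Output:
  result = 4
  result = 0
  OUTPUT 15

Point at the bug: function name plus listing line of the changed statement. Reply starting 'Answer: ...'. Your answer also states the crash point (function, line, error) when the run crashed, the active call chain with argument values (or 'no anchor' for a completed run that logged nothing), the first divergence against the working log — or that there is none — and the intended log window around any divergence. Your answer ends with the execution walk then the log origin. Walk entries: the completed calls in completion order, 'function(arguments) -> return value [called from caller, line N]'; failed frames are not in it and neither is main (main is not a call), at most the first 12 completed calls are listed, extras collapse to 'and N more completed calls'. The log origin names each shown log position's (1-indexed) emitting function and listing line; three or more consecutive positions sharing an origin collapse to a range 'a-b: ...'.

Answer: the defect is in scan_readings at line 28.
Key fact: Everything matches until log position 7, which reads 'enter verify_load: left 2 right 30' in place of 'enter verify_load: left 30 right 2'.
Call chain: main -> derive_floor(0, 15) (called at line 59).
First divergence: at position 7 the run shows 'enter verify_load: left 2 right 30' where the working version logs 'enter verify_load: left 30 right 2'.
Intended log window:
  5: leaving map_offsets with 2
  6: intermediate pair 30, 2
  7: enter verify_load: left 30 right 2
  8: stage result 15
Execution walk:
  fold_scores([10, 5, 11, 4]) -> 30  [called from scan_readings, line 25]
  map_offsets([10, 5, 11, 4], 5) -> 2  [called from scan_readings, line 26]
  verify_load(2, 30) -> 0  [called from scan_readings, line 28]
  scan_readings([10, 5, 11, 4], 5) -> 0  [called from main, line 55]
  screen_input([10, 5, 11, 4], 5) -> 1  [called from resolve_slot, line 37]
  resolve_slot([10, 5, 11, 4], 5) -> 15  [called from main, line 57]
  derive_floor(0, 15) -> 4  [called from main, line 59]
Log origin:
  1: from main, line 54
  2: from fold_scores, line 2
  3: from fold_scores, line 6
  4: from map_offsets, line 10
  5: from map_offsets, line 15
  6: from scan_readings, line 27
  7: from verify_load, line 19
  8: from main, line 56
  9: from screen_input, line 31
  10: from resolve_slot, line 38
  11: from main, line 58
  12: from derive_floor, line 43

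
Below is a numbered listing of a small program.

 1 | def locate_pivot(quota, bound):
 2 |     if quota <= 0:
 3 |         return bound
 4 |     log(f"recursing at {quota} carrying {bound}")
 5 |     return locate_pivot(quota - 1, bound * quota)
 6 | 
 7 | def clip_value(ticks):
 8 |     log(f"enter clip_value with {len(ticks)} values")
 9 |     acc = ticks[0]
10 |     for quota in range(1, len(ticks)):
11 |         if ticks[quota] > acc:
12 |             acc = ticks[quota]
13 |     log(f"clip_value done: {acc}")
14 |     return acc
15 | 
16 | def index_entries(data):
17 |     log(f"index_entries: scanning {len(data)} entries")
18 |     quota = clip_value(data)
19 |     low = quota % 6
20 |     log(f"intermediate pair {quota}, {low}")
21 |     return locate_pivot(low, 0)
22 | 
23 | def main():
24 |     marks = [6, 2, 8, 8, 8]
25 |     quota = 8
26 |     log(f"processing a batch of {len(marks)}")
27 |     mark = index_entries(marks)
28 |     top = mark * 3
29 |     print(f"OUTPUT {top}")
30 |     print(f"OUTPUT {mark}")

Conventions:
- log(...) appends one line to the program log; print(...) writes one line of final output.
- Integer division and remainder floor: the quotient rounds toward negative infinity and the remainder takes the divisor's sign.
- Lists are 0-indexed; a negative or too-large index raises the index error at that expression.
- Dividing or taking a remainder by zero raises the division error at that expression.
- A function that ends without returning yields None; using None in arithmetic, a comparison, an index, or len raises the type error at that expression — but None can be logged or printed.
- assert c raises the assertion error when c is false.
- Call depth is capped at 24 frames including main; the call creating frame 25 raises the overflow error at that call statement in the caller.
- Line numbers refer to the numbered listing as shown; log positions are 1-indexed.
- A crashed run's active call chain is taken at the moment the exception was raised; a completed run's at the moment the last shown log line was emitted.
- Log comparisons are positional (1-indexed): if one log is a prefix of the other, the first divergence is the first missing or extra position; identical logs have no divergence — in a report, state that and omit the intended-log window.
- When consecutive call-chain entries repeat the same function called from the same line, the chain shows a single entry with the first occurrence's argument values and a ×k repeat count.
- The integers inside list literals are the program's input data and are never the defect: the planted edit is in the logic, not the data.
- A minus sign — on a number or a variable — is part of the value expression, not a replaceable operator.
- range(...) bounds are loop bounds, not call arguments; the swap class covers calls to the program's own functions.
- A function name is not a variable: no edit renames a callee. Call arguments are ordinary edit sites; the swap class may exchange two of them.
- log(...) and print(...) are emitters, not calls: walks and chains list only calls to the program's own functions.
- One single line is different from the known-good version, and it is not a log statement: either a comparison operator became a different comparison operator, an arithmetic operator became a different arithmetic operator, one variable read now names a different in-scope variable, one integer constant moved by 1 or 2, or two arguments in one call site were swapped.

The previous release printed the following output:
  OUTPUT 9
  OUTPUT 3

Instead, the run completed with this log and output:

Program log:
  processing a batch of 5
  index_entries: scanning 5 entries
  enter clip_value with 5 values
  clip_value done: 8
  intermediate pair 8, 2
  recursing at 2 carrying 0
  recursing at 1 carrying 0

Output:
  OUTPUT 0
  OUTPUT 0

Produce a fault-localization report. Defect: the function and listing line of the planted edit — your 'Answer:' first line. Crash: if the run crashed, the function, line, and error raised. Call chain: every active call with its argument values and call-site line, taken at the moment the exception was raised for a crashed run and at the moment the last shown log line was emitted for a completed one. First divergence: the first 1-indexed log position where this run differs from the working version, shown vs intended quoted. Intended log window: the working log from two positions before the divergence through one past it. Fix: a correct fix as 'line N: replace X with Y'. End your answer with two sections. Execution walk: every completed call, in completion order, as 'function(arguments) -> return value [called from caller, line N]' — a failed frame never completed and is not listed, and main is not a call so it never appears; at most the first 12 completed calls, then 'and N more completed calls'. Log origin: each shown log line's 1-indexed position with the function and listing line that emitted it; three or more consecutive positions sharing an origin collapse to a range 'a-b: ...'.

Answer: the defect is in locate_pivot at line 5.
Core observation: At log position 7 the runs split — shown 'recursing at 1 carrying 0', but the working version logs 'recursing at 1 carrying 2'.
Call chain: main -> index_entries([6, 2, 8, 8, 8]) (called at line 27) -> locate_pivot(2, 0) (called at line 21) -> locate_pivot(1, 0) (called at line 5).
First divergence: position 7 — the shown line 'recursing at 1 carrying 0' should read 'recursing at 1 carrying 2'.
Intended log window:
  5: intermediate pair 8, 2
  6: recursing at 2 carrying 0
  7: recursing at 1 carrying 2
Execution walk:
  clip_value([6, 2, 8, 8, 8]) -> 8  [called from index_entries, line 18]
  locate_pivot(0, 0) -> 0  [called from locate_pivot, line 5]
  locate_pivot(1, 0) -> 0  [called from locate_pivot, line 5]
  locate_pivot(2, 0) -> 0  [called from index_entries, line 21]
  index_entries([6, 2, 8, 8, 8]) -> 0  [called from main, line 27]
Log origin:
  1: emitted by main (line 26)
  2: emitted by index_entries (line 17)
  3: emitted by clip_value (line 8)
  4: emitted by clip_value (line 13)
  5: emitted by index_entries (line 20)
  6: emitted by locate_pivot (line 4)
  7: emitted by locate_pivot (line 4)
A correct fix: line 5: replace `*` with `+`.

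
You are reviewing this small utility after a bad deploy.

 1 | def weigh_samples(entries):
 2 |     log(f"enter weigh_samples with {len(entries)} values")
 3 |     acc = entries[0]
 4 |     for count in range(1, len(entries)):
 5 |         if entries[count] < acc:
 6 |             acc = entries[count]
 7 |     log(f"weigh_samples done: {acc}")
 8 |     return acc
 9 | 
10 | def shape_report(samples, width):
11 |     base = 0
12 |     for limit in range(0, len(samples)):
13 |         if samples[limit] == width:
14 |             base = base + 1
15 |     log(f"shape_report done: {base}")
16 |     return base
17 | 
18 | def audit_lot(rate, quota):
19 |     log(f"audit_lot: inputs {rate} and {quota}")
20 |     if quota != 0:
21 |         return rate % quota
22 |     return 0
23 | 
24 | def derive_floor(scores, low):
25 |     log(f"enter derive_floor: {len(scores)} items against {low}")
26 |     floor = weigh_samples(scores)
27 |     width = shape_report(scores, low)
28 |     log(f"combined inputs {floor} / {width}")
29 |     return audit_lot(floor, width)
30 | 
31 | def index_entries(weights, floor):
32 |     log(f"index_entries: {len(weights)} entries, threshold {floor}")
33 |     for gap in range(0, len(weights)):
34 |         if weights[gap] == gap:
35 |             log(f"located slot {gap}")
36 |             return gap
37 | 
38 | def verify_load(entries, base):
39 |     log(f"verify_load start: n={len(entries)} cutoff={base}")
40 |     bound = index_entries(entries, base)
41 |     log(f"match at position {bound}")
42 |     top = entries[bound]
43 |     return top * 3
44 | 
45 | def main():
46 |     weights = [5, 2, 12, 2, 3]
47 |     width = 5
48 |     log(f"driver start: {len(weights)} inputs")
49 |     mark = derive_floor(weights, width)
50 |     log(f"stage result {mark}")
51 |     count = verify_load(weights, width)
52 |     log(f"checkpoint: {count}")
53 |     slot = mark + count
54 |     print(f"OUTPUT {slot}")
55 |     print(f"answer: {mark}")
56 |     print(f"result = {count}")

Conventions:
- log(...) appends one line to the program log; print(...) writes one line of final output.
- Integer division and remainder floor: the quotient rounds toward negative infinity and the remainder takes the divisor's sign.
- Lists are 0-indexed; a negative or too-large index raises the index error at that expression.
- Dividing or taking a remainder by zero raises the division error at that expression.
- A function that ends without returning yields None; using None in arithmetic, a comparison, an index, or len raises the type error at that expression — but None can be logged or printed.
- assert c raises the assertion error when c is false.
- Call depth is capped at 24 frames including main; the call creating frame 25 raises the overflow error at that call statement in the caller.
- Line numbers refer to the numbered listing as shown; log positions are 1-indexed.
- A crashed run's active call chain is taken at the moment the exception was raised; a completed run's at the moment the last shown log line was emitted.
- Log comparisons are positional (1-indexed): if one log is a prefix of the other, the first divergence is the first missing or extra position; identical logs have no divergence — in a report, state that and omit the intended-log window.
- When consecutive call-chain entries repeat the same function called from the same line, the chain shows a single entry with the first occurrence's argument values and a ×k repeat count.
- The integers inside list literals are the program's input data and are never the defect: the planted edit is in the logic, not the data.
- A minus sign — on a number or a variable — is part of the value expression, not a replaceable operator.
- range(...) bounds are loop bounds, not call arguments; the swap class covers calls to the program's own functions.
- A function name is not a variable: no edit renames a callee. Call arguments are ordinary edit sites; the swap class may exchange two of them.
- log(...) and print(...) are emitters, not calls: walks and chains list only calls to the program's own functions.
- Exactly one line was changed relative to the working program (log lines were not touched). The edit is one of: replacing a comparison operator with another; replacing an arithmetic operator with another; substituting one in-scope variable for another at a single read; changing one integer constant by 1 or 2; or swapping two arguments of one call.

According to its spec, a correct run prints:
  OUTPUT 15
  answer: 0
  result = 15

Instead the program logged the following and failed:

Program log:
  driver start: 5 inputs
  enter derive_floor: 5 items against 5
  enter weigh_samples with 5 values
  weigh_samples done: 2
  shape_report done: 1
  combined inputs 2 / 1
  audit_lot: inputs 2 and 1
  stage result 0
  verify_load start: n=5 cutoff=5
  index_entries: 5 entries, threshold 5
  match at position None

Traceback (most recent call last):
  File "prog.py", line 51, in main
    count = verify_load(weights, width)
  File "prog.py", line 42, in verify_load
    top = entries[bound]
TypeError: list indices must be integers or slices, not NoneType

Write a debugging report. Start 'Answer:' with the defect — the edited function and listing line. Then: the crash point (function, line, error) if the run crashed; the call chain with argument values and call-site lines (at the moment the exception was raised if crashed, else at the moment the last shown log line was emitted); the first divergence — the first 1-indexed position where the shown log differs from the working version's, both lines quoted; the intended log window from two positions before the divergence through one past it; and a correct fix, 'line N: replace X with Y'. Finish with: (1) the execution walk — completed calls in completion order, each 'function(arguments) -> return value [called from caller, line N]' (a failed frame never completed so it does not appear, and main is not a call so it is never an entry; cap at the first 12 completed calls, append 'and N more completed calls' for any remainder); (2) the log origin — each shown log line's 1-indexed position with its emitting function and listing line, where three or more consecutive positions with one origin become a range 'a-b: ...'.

Answer: the defect is in index_entries at line 34.
Key observation: At log position 11 the runs split — shown 'match at position None', but the working version logs 'located slot 0'.
Crash: verify_load, line 42, TypeError.
Call chain: main -> verify_load([5, 2, 12, 2, 3], 5) (called at line 51).
First divergence: position 11 — shown 'match at position None', intended 'located slot 0'.
Intended log window:
  9: verify_load start: n=5 cutoff=5
  10: index_entries: 5 entries, threshold 5
  11: located slot 0
  12: match at position 0
Execution walk:
  weigh_samples([5, 2, 12, 2, 3]) -> 2  [called from derive_floor, line 26]
  shape_report([5, 2, 12, 2, 3], 5) -> 1  [called from derive_floor, line 27]
  audit_lot(2, 1) -> 0  [called from derive_floor, line 29]
  derive_floor([5, 2, 12, 2, 3], 5) -> 0  [called from main, line 49]
  index_entries([5, 2, 12, 2, 3], 5) -> None  [called from verify_load, line 40]
Log origin:
  1: from main, line 48
  2: from derive_floor, line 25
  3: from weigh_samples, line 2
  4: from weigh_samples, line 7
  5: from shape_report, line 15
  6: from derive_floor, line 28
  7: from audit_lot, line 19
  8: from main, line 50
  9: from verify_load, line 39
  10: from index_entries, line 32
  11: from verify_load, line 41
A correct fix: line 34: replace `weights[gap] == gap` with `weights[gap] == floor`.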